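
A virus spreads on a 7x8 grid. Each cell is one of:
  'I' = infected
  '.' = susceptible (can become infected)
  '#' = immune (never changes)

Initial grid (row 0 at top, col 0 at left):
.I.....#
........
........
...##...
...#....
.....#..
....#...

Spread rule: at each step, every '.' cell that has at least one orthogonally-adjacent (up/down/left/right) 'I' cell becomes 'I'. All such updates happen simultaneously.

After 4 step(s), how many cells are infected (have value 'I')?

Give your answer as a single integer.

Step 0 (initial): 1 infected
Step 1: +3 new -> 4 infected
Step 2: +4 new -> 8 infected
Step 3: +5 new -> 13 infected
Step 4: +6 new -> 19 infected

Answer: 19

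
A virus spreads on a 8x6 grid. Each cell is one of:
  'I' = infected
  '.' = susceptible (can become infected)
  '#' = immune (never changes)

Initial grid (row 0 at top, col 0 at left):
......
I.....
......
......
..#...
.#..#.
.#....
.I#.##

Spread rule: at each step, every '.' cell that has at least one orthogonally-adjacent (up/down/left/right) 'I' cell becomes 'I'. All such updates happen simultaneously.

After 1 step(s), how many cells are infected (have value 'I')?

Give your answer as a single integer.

Step 0 (initial): 2 infected
Step 1: +4 new -> 6 infected

Answer: 6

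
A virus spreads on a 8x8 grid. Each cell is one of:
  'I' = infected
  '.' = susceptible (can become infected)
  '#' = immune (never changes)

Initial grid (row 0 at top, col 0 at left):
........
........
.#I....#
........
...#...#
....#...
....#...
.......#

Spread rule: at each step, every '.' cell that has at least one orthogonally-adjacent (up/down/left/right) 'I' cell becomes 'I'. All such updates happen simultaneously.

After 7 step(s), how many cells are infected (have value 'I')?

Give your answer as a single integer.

Answer: 52

Derivation:
Step 0 (initial): 1 infected
Step 1: +3 new -> 4 infected
Step 2: +7 new -> 11 infected
Step 3: +9 new -> 20 infected
Step 4: +11 new -> 31 infected
Step 5: +8 new -> 39 infected
Step 6: +8 new -> 47 infected
Step 7: +5 new -> 52 infected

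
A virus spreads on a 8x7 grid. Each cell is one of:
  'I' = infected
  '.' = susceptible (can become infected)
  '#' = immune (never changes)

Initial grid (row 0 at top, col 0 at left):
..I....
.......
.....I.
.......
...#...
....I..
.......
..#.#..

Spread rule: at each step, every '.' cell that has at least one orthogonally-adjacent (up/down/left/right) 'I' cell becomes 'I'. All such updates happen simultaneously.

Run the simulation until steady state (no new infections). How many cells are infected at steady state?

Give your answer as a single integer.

Step 0 (initial): 3 infected
Step 1: +11 new -> 14 infected
Step 2: +16 new -> 30 infected
Step 3: +12 new -> 42 infected
Step 4: +6 new -> 48 infected
Step 5: +4 new -> 52 infected
Step 6: +1 new -> 53 infected
Step 7: +0 new -> 53 infected

Answer: 53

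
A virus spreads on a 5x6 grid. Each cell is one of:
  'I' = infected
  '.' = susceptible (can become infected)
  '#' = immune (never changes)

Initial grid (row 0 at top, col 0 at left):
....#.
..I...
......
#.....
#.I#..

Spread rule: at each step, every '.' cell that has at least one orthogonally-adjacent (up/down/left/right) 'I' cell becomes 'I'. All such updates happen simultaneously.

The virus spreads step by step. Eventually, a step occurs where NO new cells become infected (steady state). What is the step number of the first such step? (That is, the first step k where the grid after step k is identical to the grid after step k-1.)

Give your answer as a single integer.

Step 0 (initial): 2 infected
Step 1: +6 new -> 8 infected
Step 2: +8 new -> 16 infected
Step 3: +5 new -> 21 infected
Step 4: +4 new -> 25 infected
Step 5: +1 new -> 26 infected
Step 6: +0 new -> 26 infected

Answer: 6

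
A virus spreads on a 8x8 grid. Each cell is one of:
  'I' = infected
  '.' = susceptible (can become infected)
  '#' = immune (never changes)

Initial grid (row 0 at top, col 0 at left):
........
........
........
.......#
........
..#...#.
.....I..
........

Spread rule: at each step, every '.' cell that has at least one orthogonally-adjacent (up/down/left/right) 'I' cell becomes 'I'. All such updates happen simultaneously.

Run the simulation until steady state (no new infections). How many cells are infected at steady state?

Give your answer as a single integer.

Answer: 61

Derivation:
Step 0 (initial): 1 infected
Step 1: +4 new -> 5 infected
Step 2: +6 new -> 11 infected
Step 3: +8 new -> 19 infected
Step 4: +7 new -> 26 infected
Step 5: +8 new -> 34 infected
Step 6: +9 new -> 43 infected
Step 7: +7 new -> 50 infected
Step 8: +5 new -> 55 infected
Step 9: +3 new -> 58 infected
Step 10: +2 new -> 60 infected
Step 11: +1 new -> 61 infected
Step 12: +0 new -> 61 infected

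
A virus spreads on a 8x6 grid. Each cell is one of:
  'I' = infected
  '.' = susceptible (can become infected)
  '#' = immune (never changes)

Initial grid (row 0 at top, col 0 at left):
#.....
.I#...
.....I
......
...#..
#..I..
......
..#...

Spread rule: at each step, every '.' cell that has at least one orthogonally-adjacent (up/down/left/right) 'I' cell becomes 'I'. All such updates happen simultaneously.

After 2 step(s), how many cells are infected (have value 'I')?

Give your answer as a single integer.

Step 0 (initial): 3 infected
Step 1: +9 new -> 12 infected
Step 2: +16 new -> 28 infected

Answer: 28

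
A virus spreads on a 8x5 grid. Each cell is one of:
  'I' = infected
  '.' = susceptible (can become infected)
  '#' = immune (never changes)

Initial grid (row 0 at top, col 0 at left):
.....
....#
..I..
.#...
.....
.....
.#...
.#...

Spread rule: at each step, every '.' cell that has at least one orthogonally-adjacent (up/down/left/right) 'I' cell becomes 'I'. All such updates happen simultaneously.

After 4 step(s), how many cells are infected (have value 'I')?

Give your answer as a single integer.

Step 0 (initial): 1 infected
Step 1: +4 new -> 5 infected
Step 2: +7 new -> 12 infected
Step 3: +8 new -> 20 infected
Step 4: +7 new -> 27 infected

Answer: 27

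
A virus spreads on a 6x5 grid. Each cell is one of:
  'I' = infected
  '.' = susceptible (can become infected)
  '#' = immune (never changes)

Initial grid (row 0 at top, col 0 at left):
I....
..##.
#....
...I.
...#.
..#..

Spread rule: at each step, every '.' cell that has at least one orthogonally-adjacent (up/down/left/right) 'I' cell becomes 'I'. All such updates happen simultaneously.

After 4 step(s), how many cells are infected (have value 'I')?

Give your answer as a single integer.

Step 0 (initial): 2 infected
Step 1: +5 new -> 7 infected
Step 2: +7 new -> 14 infected
Step 3: +6 new -> 20 infected
Step 4: +4 new -> 24 infected

Answer: 24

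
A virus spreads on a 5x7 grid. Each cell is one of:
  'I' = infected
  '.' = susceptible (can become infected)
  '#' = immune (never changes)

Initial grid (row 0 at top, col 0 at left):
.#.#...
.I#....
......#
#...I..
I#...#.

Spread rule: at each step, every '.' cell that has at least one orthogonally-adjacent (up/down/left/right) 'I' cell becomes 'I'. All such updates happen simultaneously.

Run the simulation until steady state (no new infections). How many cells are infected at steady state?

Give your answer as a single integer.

Step 0 (initial): 3 infected
Step 1: +6 new -> 9 infected
Step 2: +10 new -> 19 infected
Step 3: +5 new -> 24 infected
Step 4: +2 new -> 26 infected
Step 5: +1 new -> 27 infected
Step 6: +0 new -> 27 infected

Answer: 27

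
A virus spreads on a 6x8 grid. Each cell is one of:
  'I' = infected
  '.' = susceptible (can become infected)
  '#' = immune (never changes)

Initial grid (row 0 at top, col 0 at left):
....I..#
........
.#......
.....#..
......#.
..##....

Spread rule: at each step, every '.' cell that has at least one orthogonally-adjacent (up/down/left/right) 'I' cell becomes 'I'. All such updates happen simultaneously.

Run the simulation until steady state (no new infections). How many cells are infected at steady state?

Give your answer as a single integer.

Answer: 42

Derivation:
Step 0 (initial): 1 infected
Step 1: +3 new -> 4 infected
Step 2: +5 new -> 9 infected
Step 3: +6 new -> 15 infected
Step 4: +7 new -> 22 infected
Step 5: +7 new -> 29 infected
Step 6: +5 new -> 34 infected
Step 7: +4 new -> 38 infected
Step 8: +3 new -> 41 infected
Step 9: +1 new -> 42 infected
Step 10: +0 new -> 42 infected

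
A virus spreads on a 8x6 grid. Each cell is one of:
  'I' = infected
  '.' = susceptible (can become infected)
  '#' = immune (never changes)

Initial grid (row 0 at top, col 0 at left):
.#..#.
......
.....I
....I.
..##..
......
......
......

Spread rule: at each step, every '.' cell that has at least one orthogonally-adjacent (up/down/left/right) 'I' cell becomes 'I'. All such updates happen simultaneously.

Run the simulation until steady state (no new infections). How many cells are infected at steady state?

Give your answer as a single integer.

Step 0 (initial): 2 infected
Step 1: +5 new -> 7 infected
Step 2: +6 new -> 13 infected
Step 3: +6 new -> 19 infected
Step 4: +9 new -> 28 infected
Step 5: +8 new -> 36 infected
Step 6: +4 new -> 40 infected
Step 7: +3 new -> 43 infected
Step 8: +1 new -> 44 infected
Step 9: +0 new -> 44 infected

Answer: 44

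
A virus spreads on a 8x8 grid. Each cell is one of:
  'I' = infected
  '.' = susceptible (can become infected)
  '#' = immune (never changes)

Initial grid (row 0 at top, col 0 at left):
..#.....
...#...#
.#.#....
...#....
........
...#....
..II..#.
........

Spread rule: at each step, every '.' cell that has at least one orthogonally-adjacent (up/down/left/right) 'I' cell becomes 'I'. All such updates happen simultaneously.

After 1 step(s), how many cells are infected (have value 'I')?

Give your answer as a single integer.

Answer: 7

Derivation:
Step 0 (initial): 2 infected
Step 1: +5 new -> 7 infected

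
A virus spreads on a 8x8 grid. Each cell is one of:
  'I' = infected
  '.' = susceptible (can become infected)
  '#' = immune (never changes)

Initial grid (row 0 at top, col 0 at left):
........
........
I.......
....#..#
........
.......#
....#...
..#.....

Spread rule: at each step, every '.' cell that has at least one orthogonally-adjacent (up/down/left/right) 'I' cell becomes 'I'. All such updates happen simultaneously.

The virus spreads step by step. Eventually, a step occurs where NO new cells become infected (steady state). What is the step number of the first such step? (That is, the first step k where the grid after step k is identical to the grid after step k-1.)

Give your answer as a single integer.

Answer: 13

Derivation:
Step 0 (initial): 1 infected
Step 1: +3 new -> 4 infected
Step 2: +5 new -> 9 infected
Step 3: +6 new -> 15 infected
Step 4: +7 new -> 22 infected
Step 5: +7 new -> 29 infected
Step 6: +8 new -> 37 infected
Step 7: +7 new -> 44 infected
Step 8: +5 new -> 49 infected
Step 9: +5 new -> 54 infected
Step 10: +2 new -> 56 infected
Step 11: +2 new -> 58 infected
Step 12: +1 new -> 59 infected
Step 13: +0 new -> 59 infected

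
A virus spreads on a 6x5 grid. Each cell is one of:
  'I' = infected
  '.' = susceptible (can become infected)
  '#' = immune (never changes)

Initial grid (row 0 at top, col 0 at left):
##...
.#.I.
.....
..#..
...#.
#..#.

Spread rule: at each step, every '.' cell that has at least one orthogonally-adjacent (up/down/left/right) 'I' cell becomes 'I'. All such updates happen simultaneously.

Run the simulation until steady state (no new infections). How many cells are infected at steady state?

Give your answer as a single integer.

Step 0 (initial): 1 infected
Step 1: +4 new -> 5 infected
Step 2: +5 new -> 10 infected
Step 3: +2 new -> 12 infected
Step 4: +3 new -> 15 infected
Step 5: +4 new -> 19 infected
Step 6: +3 new -> 22 infected
Step 7: +1 new -> 23 infected
Step 8: +0 new -> 23 infected

Answer: 23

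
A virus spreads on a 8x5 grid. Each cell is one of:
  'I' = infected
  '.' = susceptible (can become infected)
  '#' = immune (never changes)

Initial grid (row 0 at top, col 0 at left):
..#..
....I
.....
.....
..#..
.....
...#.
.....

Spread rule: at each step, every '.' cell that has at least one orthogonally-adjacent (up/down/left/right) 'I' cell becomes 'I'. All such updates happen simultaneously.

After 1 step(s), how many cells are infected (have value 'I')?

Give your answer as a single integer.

Step 0 (initial): 1 infected
Step 1: +3 new -> 4 infected

Answer: 4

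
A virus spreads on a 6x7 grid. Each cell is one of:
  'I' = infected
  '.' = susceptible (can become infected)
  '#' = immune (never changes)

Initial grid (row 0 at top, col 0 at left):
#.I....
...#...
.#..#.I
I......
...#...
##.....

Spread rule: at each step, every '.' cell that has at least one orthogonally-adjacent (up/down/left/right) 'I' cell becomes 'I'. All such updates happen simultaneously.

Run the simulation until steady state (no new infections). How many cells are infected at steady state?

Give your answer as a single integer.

Step 0 (initial): 3 infected
Step 1: +9 new -> 12 infected
Step 2: +10 new -> 22 infected
Step 3: +8 new -> 30 infected
Step 4: +3 new -> 33 infected
Step 5: +2 new -> 35 infected
Step 6: +0 new -> 35 infected

Answer: 35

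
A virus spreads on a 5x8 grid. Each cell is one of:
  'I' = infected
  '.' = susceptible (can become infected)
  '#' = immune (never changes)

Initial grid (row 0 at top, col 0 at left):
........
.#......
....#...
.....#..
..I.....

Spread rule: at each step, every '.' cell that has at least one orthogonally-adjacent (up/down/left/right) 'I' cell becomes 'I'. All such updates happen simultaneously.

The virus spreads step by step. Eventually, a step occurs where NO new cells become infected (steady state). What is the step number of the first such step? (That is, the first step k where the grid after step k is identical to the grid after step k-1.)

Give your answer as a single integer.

Step 0 (initial): 1 infected
Step 1: +3 new -> 4 infected
Step 2: +5 new -> 9 infected
Step 3: +6 new -> 15 infected
Step 4: +4 new -> 19 infected
Step 5: +6 new -> 25 infected
Step 6: +5 new -> 30 infected
Step 7: +4 new -> 34 infected
Step 8: +2 new -> 36 infected
Step 9: +1 new -> 37 infected
Step 10: +0 new -> 37 infected

Answer: 10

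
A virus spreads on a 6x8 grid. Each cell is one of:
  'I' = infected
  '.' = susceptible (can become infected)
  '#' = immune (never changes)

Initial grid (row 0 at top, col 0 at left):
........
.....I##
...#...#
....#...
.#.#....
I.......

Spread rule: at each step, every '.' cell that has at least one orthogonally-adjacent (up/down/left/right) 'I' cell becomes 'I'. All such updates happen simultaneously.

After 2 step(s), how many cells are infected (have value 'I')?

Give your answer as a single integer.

Step 0 (initial): 2 infected
Step 1: +5 new -> 7 infected
Step 2: +8 new -> 15 infected

Answer: 15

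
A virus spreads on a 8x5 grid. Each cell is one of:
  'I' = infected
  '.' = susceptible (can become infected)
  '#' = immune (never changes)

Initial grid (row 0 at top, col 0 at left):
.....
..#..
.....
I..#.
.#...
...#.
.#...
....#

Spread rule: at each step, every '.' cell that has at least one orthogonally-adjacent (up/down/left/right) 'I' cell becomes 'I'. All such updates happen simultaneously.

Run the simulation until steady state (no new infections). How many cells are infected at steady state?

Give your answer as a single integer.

Step 0 (initial): 1 infected
Step 1: +3 new -> 4 infected
Step 2: +4 new -> 8 infected
Step 3: +6 new -> 14 infected
Step 4: +5 new -> 19 infected
Step 5: +6 new -> 25 infected
Step 6: +6 new -> 31 infected
Step 7: +3 new -> 34 infected
Step 8: +0 new -> 34 infected

Answer: 34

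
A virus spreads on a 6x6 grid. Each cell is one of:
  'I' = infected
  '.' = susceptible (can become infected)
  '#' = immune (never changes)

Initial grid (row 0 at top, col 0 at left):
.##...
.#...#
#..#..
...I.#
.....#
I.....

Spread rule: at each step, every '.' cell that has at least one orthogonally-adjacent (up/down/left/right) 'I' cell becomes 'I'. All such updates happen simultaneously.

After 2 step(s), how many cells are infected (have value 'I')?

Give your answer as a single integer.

Step 0 (initial): 2 infected
Step 1: +5 new -> 7 infected
Step 2: +9 new -> 16 infected

Answer: 16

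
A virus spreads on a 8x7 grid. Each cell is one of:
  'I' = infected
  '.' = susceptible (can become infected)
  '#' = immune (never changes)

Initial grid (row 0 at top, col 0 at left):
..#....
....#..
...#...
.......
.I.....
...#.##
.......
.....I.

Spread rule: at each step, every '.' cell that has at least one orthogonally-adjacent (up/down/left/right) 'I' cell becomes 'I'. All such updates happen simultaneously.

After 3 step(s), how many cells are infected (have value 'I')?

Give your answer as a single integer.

Step 0 (initial): 2 infected
Step 1: +7 new -> 9 infected
Step 2: +10 new -> 19 infected
Step 3: +11 new -> 30 infected

Answer: 30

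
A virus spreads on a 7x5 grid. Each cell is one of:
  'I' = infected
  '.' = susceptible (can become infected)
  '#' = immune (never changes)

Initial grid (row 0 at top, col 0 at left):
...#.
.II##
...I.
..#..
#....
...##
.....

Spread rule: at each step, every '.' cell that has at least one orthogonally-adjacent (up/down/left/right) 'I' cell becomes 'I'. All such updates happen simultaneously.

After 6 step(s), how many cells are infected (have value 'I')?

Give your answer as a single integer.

Step 0 (initial): 3 infected
Step 1: +7 new -> 10 infected
Step 2: +5 new -> 15 infected
Step 3: +4 new -> 19 infected
Step 4: +2 new -> 21 infected
Step 5: +3 new -> 24 infected
Step 6: +2 new -> 26 infected

Answer: 26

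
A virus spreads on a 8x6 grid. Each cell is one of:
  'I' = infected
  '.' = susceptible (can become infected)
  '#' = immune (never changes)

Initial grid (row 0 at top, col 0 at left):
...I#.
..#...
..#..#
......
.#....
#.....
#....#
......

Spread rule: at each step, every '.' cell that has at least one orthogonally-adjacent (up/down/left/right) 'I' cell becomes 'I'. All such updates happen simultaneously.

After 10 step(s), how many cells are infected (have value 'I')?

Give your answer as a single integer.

Answer: 40

Derivation:
Step 0 (initial): 1 infected
Step 1: +2 new -> 3 infected
Step 2: +3 new -> 6 infected
Step 3: +5 new -> 11 infected
Step 4: +6 new -> 17 infected
Step 5: +6 new -> 23 infected
Step 6: +5 new -> 28 infected
Step 7: +6 new -> 34 infected
Step 8: +3 new -> 37 infected
Step 9: +2 new -> 39 infected
Step 10: +1 new -> 40 infected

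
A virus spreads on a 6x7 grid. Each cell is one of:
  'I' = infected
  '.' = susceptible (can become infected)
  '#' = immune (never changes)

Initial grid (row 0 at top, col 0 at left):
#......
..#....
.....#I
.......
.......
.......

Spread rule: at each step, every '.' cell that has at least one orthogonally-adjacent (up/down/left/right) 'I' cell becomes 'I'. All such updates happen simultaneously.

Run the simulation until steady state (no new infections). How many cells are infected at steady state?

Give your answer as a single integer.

Answer: 39

Derivation:
Step 0 (initial): 1 infected
Step 1: +2 new -> 3 infected
Step 2: +4 new -> 7 infected
Step 3: +5 new -> 12 infected
Step 4: +6 new -> 18 infected
Step 5: +5 new -> 23 infected
Step 6: +5 new -> 28 infected
Step 7: +5 new -> 33 infected
Step 8: +4 new -> 37 infected
Step 9: +2 new -> 39 infected
Step 10: +0 new -> 39 infected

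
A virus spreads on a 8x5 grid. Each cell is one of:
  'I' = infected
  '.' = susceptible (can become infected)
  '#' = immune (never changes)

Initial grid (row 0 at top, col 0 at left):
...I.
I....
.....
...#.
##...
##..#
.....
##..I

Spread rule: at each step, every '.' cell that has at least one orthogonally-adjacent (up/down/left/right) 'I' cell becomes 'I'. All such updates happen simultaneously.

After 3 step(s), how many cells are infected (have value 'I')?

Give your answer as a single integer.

Answer: 24

Derivation:
Step 0 (initial): 3 infected
Step 1: +8 new -> 11 infected
Step 2: +8 new -> 19 infected
Step 3: +5 new -> 24 infected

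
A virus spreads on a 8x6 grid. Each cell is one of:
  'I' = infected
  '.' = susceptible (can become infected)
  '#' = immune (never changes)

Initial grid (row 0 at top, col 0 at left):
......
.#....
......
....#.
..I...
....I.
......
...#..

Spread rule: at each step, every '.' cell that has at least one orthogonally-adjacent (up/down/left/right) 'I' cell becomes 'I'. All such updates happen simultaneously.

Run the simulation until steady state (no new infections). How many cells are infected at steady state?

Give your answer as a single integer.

Step 0 (initial): 2 infected
Step 1: +8 new -> 10 infected
Step 2: +10 new -> 20 infected
Step 3: +9 new -> 29 infected
Step 4: +7 new -> 36 infected
Step 5: +6 new -> 42 infected
Step 6: +3 new -> 45 infected
Step 7: +0 new -> 45 infected

Answer: 45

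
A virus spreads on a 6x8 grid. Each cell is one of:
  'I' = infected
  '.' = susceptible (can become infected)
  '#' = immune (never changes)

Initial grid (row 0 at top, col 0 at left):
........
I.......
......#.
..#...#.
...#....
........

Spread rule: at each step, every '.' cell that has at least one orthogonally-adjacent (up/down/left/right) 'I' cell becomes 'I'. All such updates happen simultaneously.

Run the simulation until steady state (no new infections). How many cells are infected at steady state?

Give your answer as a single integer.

Step 0 (initial): 1 infected
Step 1: +3 new -> 4 infected
Step 2: +4 new -> 8 infected
Step 3: +5 new -> 13 infected
Step 4: +5 new -> 18 infected
Step 5: +6 new -> 24 infected
Step 6: +5 new -> 29 infected
Step 7: +5 new -> 34 infected
Step 8: +4 new -> 38 infected
Step 9: +3 new -> 41 infected
Step 10: +2 new -> 43 infected
Step 11: +1 new -> 44 infected
Step 12: +0 new -> 44 infected

Answer: 44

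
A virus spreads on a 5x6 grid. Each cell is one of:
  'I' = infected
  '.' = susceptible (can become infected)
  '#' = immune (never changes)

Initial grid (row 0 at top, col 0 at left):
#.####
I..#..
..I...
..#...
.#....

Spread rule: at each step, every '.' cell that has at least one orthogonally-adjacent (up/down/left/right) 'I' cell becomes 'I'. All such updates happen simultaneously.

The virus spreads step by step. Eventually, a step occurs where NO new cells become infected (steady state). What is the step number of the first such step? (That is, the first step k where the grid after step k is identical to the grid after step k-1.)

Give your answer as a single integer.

Step 0 (initial): 2 infected
Step 1: +5 new -> 7 infected
Step 2: +5 new -> 12 infected
Step 3: +5 new -> 17 infected
Step 4: +4 new -> 21 infected
Step 5: +1 new -> 22 infected
Step 6: +0 new -> 22 infected

Answer: 6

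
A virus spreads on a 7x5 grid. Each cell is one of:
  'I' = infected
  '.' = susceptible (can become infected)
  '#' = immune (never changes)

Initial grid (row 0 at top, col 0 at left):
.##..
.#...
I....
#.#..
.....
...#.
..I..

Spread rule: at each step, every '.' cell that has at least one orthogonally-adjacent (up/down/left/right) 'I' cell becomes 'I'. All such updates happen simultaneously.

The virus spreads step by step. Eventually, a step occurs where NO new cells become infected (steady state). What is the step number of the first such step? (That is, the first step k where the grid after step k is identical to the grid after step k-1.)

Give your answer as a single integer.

Answer: 7

Derivation:
Step 0 (initial): 2 infected
Step 1: +5 new -> 7 infected
Step 2: +7 new -> 14 infected
Step 3: +6 new -> 20 infected
Step 4: +5 new -> 25 infected
Step 5: +3 new -> 28 infected
Step 6: +1 new -> 29 infected
Step 7: +0 new -> 29 infected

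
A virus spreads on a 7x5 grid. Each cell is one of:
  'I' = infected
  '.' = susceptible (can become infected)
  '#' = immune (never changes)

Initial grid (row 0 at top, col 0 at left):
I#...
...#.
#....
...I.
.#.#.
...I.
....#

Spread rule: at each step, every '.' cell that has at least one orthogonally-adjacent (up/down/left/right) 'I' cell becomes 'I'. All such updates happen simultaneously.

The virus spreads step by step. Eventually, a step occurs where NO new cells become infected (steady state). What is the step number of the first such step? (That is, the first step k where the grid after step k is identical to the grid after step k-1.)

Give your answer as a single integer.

Answer: 6

Derivation:
Step 0 (initial): 3 infected
Step 1: +7 new -> 10 infected
Step 2: +8 new -> 18 infected
Step 3: +6 new -> 24 infected
Step 4: +4 new -> 28 infected
Step 5: +1 new -> 29 infected
Step 6: +0 new -> 29 infected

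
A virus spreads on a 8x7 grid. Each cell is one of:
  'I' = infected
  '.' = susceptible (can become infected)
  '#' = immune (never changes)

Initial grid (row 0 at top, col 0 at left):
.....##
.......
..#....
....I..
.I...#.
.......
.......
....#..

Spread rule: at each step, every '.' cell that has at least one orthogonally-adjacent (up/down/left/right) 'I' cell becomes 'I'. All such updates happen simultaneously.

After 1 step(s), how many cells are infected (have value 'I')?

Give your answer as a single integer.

Step 0 (initial): 2 infected
Step 1: +8 new -> 10 infected

Answer: 10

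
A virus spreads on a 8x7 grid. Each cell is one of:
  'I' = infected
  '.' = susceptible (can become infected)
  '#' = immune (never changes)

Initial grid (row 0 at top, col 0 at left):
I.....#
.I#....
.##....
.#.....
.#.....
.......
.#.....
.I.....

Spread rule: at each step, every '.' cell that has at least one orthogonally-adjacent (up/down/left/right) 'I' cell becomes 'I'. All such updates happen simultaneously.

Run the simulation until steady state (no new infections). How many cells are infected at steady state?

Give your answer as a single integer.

Step 0 (initial): 3 infected
Step 1: +4 new -> 7 infected
Step 2: +5 new -> 12 infected
Step 3: +6 new -> 18 infected
Step 4: +8 new -> 26 infected
Step 5: +8 new -> 34 infected
Step 6: +6 new -> 40 infected
Step 7: +5 new -> 45 infected
Step 8: +3 new -> 48 infected
Step 9: +1 new -> 49 infected
Step 10: +0 new -> 49 infected

Answer: 49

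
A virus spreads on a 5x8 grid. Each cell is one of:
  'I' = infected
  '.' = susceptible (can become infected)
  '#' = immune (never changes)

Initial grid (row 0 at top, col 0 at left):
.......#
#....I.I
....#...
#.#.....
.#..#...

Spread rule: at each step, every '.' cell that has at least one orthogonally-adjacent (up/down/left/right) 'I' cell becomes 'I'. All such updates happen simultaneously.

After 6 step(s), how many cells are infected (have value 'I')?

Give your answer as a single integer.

Step 0 (initial): 2 infected
Step 1: +5 new -> 7 infected
Step 2: +6 new -> 13 infected
Step 3: +7 new -> 20 infected
Step 4: +5 new -> 25 infected
Step 5: +3 new -> 28 infected
Step 6: +4 new -> 32 infected

Answer: 32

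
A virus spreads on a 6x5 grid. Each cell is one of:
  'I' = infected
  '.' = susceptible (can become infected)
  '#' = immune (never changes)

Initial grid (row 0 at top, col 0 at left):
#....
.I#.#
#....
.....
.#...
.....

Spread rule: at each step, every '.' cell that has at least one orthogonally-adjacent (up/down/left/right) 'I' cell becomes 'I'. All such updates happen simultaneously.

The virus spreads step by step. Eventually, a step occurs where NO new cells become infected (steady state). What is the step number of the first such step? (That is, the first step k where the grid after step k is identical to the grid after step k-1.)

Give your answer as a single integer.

Step 0 (initial): 1 infected
Step 1: +3 new -> 4 infected
Step 2: +3 new -> 7 infected
Step 3: +4 new -> 11 infected
Step 4: +6 new -> 17 infected
Step 5: +4 new -> 21 infected
Step 6: +3 new -> 24 infected
Step 7: +1 new -> 25 infected
Step 8: +0 new -> 25 infected

Answer: 8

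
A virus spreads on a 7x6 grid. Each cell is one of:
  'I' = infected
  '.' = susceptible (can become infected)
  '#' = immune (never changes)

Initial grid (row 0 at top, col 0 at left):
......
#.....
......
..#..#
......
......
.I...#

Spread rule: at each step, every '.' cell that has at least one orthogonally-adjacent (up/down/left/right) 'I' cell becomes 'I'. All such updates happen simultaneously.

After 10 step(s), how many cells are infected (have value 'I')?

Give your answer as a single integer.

Step 0 (initial): 1 infected
Step 1: +3 new -> 4 infected
Step 2: +4 new -> 8 infected
Step 3: +5 new -> 13 infected
Step 4: +4 new -> 17 infected
Step 5: +6 new -> 23 infected
Step 6: +5 new -> 28 infected
Step 7: +4 new -> 32 infected
Step 8: +3 new -> 35 infected
Step 9: +2 new -> 37 infected
Step 10: +1 new -> 38 infected

Answer: 38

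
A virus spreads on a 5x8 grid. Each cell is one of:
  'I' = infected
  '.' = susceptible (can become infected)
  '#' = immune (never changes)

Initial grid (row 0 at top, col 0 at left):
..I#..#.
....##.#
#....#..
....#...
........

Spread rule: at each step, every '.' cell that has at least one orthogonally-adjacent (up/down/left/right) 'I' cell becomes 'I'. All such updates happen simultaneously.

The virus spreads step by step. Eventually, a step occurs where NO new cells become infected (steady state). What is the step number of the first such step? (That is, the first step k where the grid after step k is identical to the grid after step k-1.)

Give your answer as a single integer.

Step 0 (initial): 1 infected
Step 1: +2 new -> 3 infected
Step 2: +4 new -> 7 infected
Step 3: +4 new -> 11 infected
Step 4: +4 new -> 15 infected
Step 5: +3 new -> 18 infected
Step 6: +2 new -> 20 infected
Step 7: +1 new -> 21 infected
Step 8: +2 new -> 23 infected
Step 9: +2 new -> 25 infected
Step 10: +2 new -> 27 infected
Step 11: +2 new -> 29 infected
Step 12: +0 new -> 29 infected

Answer: 12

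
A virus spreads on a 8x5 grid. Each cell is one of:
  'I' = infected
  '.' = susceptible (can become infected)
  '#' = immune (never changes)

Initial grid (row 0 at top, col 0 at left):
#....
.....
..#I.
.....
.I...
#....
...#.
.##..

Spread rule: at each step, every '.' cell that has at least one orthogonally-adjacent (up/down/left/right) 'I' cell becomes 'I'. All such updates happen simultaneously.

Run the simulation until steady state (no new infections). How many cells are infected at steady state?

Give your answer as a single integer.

Answer: 34

Derivation:
Step 0 (initial): 2 infected
Step 1: +7 new -> 9 infected
Step 2: +10 new -> 19 infected
Step 3: +8 new -> 27 infected
Step 4: +4 new -> 31 infected
Step 5: +1 new -> 32 infected
Step 6: +1 new -> 33 infected
Step 7: +1 new -> 34 infected
Step 8: +0 new -> 34 infected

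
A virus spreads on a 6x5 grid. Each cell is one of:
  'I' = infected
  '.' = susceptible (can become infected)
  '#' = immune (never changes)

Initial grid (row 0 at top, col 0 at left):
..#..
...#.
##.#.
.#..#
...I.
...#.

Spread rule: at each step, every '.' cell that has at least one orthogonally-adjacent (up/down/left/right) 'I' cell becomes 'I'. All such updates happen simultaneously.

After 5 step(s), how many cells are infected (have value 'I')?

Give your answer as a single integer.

Answer: 15

Derivation:
Step 0 (initial): 1 infected
Step 1: +3 new -> 4 infected
Step 2: +4 new -> 8 infected
Step 3: +3 new -> 11 infected
Step 4: +3 new -> 14 infected
Step 5: +1 new -> 15 infected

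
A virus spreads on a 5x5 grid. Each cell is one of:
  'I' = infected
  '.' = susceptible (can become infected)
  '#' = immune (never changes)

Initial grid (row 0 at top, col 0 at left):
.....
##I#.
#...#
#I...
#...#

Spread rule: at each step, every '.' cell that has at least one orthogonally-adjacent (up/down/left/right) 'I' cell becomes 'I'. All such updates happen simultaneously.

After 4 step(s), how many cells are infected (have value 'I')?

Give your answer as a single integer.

Answer: 17

Derivation:
Step 0 (initial): 2 infected
Step 1: +5 new -> 7 infected
Step 2: +5 new -> 12 infected
Step 3: +4 new -> 16 infected
Step 4: +1 new -> 17 infected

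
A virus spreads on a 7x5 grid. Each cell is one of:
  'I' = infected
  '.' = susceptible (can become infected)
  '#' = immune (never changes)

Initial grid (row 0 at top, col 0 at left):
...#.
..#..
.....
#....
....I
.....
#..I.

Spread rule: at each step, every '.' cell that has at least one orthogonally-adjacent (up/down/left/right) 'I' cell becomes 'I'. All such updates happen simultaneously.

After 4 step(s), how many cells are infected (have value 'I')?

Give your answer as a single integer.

Answer: 24

Derivation:
Step 0 (initial): 2 infected
Step 1: +6 new -> 8 infected
Step 2: +5 new -> 13 infected
Step 3: +5 new -> 18 infected
Step 4: +6 new -> 24 infected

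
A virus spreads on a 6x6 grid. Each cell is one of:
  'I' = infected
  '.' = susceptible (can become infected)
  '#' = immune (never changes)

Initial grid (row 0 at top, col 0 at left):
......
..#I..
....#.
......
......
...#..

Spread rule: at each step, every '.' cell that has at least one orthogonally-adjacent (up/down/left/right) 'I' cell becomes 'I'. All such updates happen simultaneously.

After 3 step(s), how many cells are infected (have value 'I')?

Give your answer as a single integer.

Step 0 (initial): 1 infected
Step 1: +3 new -> 4 infected
Step 2: +5 new -> 9 infected
Step 3: +7 new -> 16 infected

Answer: 16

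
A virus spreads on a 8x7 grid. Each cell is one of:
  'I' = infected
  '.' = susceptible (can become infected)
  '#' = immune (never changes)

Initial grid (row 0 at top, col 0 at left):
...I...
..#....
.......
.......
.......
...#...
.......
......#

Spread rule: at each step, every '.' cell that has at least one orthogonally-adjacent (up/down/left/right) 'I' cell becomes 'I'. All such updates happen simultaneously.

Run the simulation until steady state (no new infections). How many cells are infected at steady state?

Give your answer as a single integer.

Answer: 53

Derivation:
Step 0 (initial): 1 infected
Step 1: +3 new -> 4 infected
Step 2: +4 new -> 8 infected
Step 3: +7 new -> 15 infected
Step 4: +7 new -> 22 infected
Step 5: +6 new -> 28 infected
Step 6: +6 new -> 34 infected
Step 7: +6 new -> 40 infected
Step 8: +7 new -> 47 infected
Step 9: +5 new -> 52 infected
Step 10: +1 new -> 53 infected
Step 11: +0 new -> 53 infected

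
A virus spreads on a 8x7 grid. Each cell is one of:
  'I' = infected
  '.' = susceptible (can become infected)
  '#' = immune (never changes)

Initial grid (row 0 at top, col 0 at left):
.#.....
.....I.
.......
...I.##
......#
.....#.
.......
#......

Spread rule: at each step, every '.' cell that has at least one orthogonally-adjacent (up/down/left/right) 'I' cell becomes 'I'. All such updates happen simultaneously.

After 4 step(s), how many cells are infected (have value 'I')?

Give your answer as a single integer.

Step 0 (initial): 2 infected
Step 1: +8 new -> 10 infected
Step 2: +10 new -> 20 infected
Step 3: +9 new -> 29 infected
Step 4: +8 new -> 37 infected

Answer: 37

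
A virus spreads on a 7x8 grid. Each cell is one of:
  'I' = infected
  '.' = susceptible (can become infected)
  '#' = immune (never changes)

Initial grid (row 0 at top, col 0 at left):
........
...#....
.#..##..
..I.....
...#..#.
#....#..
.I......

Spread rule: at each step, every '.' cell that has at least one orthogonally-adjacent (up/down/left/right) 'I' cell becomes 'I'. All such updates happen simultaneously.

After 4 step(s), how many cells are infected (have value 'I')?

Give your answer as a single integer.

Answer: 31

Derivation:
Step 0 (initial): 2 infected
Step 1: +7 new -> 9 infected
Step 2: +7 new -> 16 infected
Step 3: +8 new -> 24 infected
Step 4: +7 new -> 31 infected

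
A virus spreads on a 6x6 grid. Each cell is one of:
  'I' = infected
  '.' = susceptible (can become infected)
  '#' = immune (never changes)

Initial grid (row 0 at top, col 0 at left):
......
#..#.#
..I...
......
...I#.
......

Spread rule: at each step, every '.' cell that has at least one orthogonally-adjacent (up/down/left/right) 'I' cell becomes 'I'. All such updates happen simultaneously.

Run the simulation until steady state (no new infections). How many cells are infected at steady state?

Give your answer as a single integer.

Answer: 32

Derivation:
Step 0 (initial): 2 infected
Step 1: +7 new -> 9 infected
Step 2: +9 new -> 18 infected
Step 3: +9 new -> 27 infected
Step 4: +4 new -> 31 infected
Step 5: +1 new -> 32 infected
Step 6: +0 new -> 32 infected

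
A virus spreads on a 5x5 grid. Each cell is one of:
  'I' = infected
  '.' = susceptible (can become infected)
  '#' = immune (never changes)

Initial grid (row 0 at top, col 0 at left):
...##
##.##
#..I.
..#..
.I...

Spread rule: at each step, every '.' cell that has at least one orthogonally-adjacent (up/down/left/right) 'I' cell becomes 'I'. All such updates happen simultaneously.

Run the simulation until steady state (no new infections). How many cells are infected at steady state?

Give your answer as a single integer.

Step 0 (initial): 2 infected
Step 1: +6 new -> 8 infected
Step 2: +5 new -> 13 infected
Step 3: +2 new -> 15 infected
Step 4: +1 new -> 16 infected
Step 5: +1 new -> 17 infected
Step 6: +0 new -> 17 infected

Answer: 17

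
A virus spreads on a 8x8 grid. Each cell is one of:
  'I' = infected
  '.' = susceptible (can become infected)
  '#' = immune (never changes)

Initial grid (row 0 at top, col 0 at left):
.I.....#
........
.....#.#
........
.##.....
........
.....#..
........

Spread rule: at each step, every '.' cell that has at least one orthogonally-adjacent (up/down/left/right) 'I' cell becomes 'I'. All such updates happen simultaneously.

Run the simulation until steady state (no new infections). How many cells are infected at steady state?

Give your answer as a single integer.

Answer: 58

Derivation:
Step 0 (initial): 1 infected
Step 1: +3 new -> 4 infected
Step 2: +4 new -> 8 infected
Step 3: +5 new -> 13 infected
Step 4: +5 new -> 18 infected
Step 5: +5 new -> 23 infected
Step 6: +4 new -> 27 infected
Step 7: +7 new -> 34 infected
Step 8: +7 new -> 41 infected
Step 9: +7 new -> 48 infected
Step 10: +4 new -> 52 infected
Step 11: +3 new -> 55 infected
Step 12: +2 new -> 57 infected
Step 13: +1 new -> 58 infected
Step 14: +0 new -> 58 infected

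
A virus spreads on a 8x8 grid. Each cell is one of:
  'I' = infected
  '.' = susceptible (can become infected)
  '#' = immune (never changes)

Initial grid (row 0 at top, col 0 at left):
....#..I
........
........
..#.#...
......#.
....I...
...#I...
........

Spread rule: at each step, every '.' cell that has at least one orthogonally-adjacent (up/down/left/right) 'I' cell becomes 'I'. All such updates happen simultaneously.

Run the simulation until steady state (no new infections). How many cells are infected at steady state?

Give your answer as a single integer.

Step 0 (initial): 3 infected
Step 1: +7 new -> 10 infected
Step 2: +10 new -> 20 infected
Step 3: +12 new -> 32 infected
Step 4: +10 new -> 42 infected
Step 5: +7 new -> 49 infected
Step 6: +4 new -> 53 infected
Step 7: +3 new -> 56 infected
Step 8: +2 new -> 58 infected
Step 9: +1 new -> 59 infected
Step 10: +0 new -> 59 infected

Answer: 59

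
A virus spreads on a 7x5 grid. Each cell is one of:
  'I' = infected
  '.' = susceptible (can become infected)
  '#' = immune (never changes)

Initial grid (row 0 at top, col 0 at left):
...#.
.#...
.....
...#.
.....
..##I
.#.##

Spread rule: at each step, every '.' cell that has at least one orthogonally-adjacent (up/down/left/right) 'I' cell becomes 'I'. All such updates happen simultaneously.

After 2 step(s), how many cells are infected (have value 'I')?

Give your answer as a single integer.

Answer: 4

Derivation:
Step 0 (initial): 1 infected
Step 1: +1 new -> 2 infected
Step 2: +2 new -> 4 infected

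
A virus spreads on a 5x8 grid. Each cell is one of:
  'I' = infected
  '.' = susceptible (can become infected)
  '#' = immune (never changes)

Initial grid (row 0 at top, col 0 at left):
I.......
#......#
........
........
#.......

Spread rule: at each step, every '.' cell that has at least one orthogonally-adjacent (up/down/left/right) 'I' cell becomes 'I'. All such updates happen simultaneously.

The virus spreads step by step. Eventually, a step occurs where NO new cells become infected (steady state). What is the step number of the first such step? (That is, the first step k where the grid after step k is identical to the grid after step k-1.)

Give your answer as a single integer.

Step 0 (initial): 1 infected
Step 1: +1 new -> 2 infected
Step 2: +2 new -> 4 infected
Step 3: +3 new -> 7 infected
Step 4: +5 new -> 12 infected
Step 5: +6 new -> 18 infected
Step 6: +5 new -> 23 infected
Step 7: +5 new -> 28 infected
Step 8: +3 new -> 31 infected
Step 9: +3 new -> 34 infected
Step 10: +2 new -> 36 infected
Step 11: +1 new -> 37 infected
Step 12: +0 new -> 37 infected

Answer: 12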